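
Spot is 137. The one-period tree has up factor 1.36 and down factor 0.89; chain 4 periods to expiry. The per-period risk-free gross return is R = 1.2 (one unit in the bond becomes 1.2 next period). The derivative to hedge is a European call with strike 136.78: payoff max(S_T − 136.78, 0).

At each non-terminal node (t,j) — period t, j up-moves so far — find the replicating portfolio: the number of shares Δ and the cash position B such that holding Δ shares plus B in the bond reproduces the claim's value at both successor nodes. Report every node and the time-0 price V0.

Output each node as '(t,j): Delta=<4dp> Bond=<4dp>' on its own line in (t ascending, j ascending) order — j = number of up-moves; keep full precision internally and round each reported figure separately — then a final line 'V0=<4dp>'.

Risk-neutral probability p* = (R−d)/(u−d) = (1.2−0.89)/(1.36−0.89) = 0.6596.
At expiry t=4: V(4,0)=0.0000, V(4,1)=0.0000, V(4,2)=63.9343, V(4,3)=169.9296, V(4,4)=331.8998
(3,0): S=96.5808. Δ = (V_up−V_dn)/(S_up−S_dn) = (0.0000−0.0000)/(131.3498−85.9569) = 0.0000. V = [p*·0.0000 + (1−p*)·0.0000]/1.2 = 0.0000. B = V − Δ·S = 0.0000.
(3,1): S=147.5841. Δ = (V_up−V_dn)/(S_up−S_dn) = (63.9343−0.0000)/(200.7143−131.3498) = 0.9217. V = [p*·63.9343 + (1−p*)·0.0000]/1.2 = 35.1412. B = V − Δ·S = -100.8893.
(3,2): S=225.5217. Δ = (V_up−V_dn)/(S_up−S_dn) = (169.9296−63.9343)/(306.7096−200.7143) = 1.0000. V = [p*·169.9296 + (1−p*)·63.9343]/1.2 = 111.5384. B = V − Δ·S = -113.9833.
(3,3): S=344.6175. Δ = (V_up−V_dn)/(S_up−S_dn) = (331.8998−169.9296)/(468.6798−306.7096) = 1.0000. V = [p*·331.8998 + (1−p*)·169.9296]/1.2 = 230.6341. B = V − Δ·S = -113.9833.
(2,0): S=108.5177. Δ = (V_up−V_dn)/(S_up−S_dn) = (35.1412−0.0000)/(147.5841−96.5808) = 0.6890. V = [p*·35.1412 + (1−p*)·0.0000]/1.2 = 19.3152. B = V − Δ·S = -55.4533.
(2,1): S=165.8248. Δ = (V_up−V_dn)/(S_up−S_dn) = (111.5384−35.1412)/(225.5217−147.5841) = 0.9802. V = [p*·111.5384 + (1−p*)·35.1412]/1.2 = 71.2757. B = V − Δ·S = -91.2715.
(2,2): S=253.3952. Δ = (V_up−V_dn)/(S_up−S_dn) = (230.6341−111.5384)/(344.6175−225.5217) = 1.0000. V = [p*·230.6341 + (1−p*)·111.5384]/1.2 = 158.4091. B = V − Δ·S = -94.9861.
(1,0): S=121.9300. Δ = (V_up−V_dn)/(S_up−S_dn) = (71.2757−19.3152)/(165.8248−108.5177) = 0.9067. V = [p*·71.2757 + (1−p*)·19.3152]/1.2 = 44.6559. B = V − Δ·S = -65.8984.
(1,1): S=186.3200. Δ = (V_up−V_dn)/(S_up−S_dn) = (158.4091−71.2757)/(253.3952−165.8248) = 0.9950. V = [p*·158.4091 + (1−p*)·71.2757]/1.2 = 107.2889. B = V − Δ·S = -78.1013.
(0,0): S=137.0000. Δ = (V_up−V_dn)/(S_up−S_dn) = (107.2889−44.6559)/(186.3200−121.9300) = 0.9727. V = [p*·107.2889 + (1−p*)·44.6559]/1.2 = 71.6392. B = V − Δ·S = -61.6226.
Check: Δ(0,0)·S0 + B(0,0) = 71.6392 = V0.

(0,0): Delta=0.9727 Bond=-61.6226
(1,0): Delta=0.9067 Bond=-65.8984
(1,1): Delta=0.9950 Bond=-78.1013
(2,0): Delta=0.6890 Bond=-55.4533
(2,1): Delta=0.9802 Bond=-91.2715
(2,2): Delta=1.0000 Bond=-94.9861
(3,0): Delta=0.0000 Bond=0.0000
(3,1): Delta=0.9217 Bond=-100.8893
(3,2): Delta=1.0000 Bond=-113.9833
(3,3): Delta=1.0000 Bond=-113.9833
V0=71.6392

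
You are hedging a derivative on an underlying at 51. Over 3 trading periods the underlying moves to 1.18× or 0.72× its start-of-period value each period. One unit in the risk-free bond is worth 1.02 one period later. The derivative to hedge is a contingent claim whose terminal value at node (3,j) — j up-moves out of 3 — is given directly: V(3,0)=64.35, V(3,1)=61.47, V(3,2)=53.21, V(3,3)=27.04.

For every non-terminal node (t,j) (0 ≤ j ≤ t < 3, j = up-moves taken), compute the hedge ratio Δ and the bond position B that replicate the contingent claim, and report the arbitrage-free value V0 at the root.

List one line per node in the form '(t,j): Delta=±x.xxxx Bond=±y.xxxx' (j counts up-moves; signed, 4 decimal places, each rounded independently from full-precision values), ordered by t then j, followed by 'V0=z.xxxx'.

(0,0): Delta=-0.6238 Bond=77.4009
(1,0): Delta=-0.3708 Bond=69.6573
(1,1): Delta=-0.7062 Bond=83.9044
(2,0): Delta=-0.2368 Bond=67.5077
(2,1): Delta=-0.4144 Bond=72.9399
(2,2): Delta=-0.8011 Bond=92.3252
V0=45.5845

Risk-neutral probability p* = (R−d)/(u−d) = (1.02−0.72)/(1.18−0.72) = 0.6522.
At expiry t=3: V(3,0)=64.3500, V(3,1)=61.4700, V(3,2)=53.2100, V(3,3)=27.0400
Node (2,0) S=26.4384: V=(p*·61.4700+(1−p*)·64.3500)/1.02=61.2468; Δ=(61.4700−64.3500)/(31.1973−19.0356)=-0.2368; B=V−Δ·S=67.5077
Node (2,1) S=43.3296: V=(p*·53.2100+(1−p*)·61.4700)/1.02=54.9834; Δ=(53.2100−61.4700)/(51.1289−31.1973)=-0.4144; B=V−Δ·S=72.9399
Node (2,2) S=71.0124: V=(p*·27.0400+(1−p*)·53.2100)/1.02=35.4339; Δ=(27.0400−53.2100)/(83.7946−51.1289)=-0.8011; B=V−Δ·S=92.3252
Node (1,0) S=36.7200: V=(p*·54.9834+(1−p*)·61.2468)/1.02=56.0411; Δ=(54.9834−61.2468)/(43.3296−26.4384)=-0.3708; B=V−Δ·S=69.6573
Node (1,1) S=60.1800: V=(p*·35.4339+(1−p*)·54.9834)/1.02=41.4056; Δ=(35.4339−54.9834)/(71.0124−43.3296)=-0.7062; B=V−Δ·S=83.9044
Node (0,0) S=51.0000: V=(p*·41.4056+(1−p*)·56.0411)/1.02=45.5845; Δ=(41.4056−56.0411)/(60.1800−36.7200)=-0.6238; B=V−Δ·S=77.4009
Each (Δ,B) replicates both successor values, so the strategy is self-financing and V0 is arbitrage-free.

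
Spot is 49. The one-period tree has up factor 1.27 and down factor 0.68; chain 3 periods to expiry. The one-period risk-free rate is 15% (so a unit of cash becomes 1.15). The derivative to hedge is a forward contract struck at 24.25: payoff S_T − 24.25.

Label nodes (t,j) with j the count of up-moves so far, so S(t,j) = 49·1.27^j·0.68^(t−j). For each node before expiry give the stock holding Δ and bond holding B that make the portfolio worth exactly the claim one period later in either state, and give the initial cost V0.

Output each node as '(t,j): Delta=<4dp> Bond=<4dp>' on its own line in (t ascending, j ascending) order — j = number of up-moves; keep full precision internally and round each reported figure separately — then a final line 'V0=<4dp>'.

(0,0): Delta=1.0000 Bond=-15.9448
(1,0): Delta=1.0000 Bond=-18.3365
(1,1): Delta=1.0000 Bond=-18.3365
(2,0): Delta=1.0000 Bond=-21.0870
(2,1): Delta=1.0000 Bond=-21.0870
(2,2): Delta=1.0000 Bond=-21.0870
V0=33.0552

No-arbitrage ⇒ martingale measure with p* = (R−d)/(u−d) = 0.7966.
Terminal payoffs: V(3,0)=-8.8428, V(3,1)=4.5252, V(3,2)=29.4918, V(3,3)=76.1208
Node (2,0) S=22.6576: V=(p*·4.5252+(1−p*)·-8.8428)/1.15=1.5706; Δ=(4.5252−-8.8428)/(28.7752−15.4072)=1.0000; B=V−Δ·S=-21.0870
Node (2,1) S=42.3164: V=(p*·29.4918+(1−p*)·4.5252)/1.15=21.2294; Δ=(29.4918−4.5252)/(53.7418−28.7752)=1.0000; B=V−Δ·S=-21.0870
Node (2,2) S=79.0321: V=(p*·76.1208+(1−p*)·29.4918)/1.15=57.9451; Δ=(76.1208−29.4918)/(100.3708−53.7418)=1.0000; B=V−Δ·S=-21.0870
Node (1,0) S=33.3200: V=(p*·21.2294+(1−p*)·1.5706)/1.15=14.9835; Δ=(21.2294−1.5706)/(42.3164−22.6576)=1.0000; B=V−Δ·S=-18.3365
Node (1,1) S=62.2300: V=(p*·57.9451+(1−p*)·21.2294)/1.15=43.8935; Δ=(57.9451−21.2294)/(79.0321−42.3164)=1.0000; B=V−Δ·S=-18.3365
Node (0,0) S=49.0000: V=(p*·43.8935+(1−p*)·14.9835)/1.15=33.0552; Δ=(43.8935−14.9835)/(62.2300−33.3200)=1.0000; B=V−Δ·S=-15.9448
Root portfolio cost Δ·49+B reproduces V0=33.0552.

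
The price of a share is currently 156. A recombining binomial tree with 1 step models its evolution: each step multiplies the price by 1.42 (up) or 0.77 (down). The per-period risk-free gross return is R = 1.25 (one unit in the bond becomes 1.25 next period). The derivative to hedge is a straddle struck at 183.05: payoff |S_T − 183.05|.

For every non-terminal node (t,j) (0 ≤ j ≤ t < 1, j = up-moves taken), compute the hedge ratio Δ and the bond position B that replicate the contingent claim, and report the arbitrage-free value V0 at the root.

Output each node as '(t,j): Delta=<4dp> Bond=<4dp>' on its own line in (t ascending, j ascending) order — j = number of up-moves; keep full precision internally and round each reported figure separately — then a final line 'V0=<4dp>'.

(0,0): Delta=-0.2412 Bond=73.5246
V0=35.8938

Under the risk-neutral measure, an up-move has probability p* = (R−d)/(u−d) = 0.7385 and values discount at R = 1.25.
At expiry t=1: V(1,0)=62.9300, V(1,1)=38.4700
  t=0,j=0: stock 156.0000 → up 221.5200 (V=38.4700), down 120.1200 (V=62.9300). Price 35.8938; hedge Δ=-0.2412, bond B=73.5246.
Self-financing check: at every node Δ·S+B equals the discounted successor values.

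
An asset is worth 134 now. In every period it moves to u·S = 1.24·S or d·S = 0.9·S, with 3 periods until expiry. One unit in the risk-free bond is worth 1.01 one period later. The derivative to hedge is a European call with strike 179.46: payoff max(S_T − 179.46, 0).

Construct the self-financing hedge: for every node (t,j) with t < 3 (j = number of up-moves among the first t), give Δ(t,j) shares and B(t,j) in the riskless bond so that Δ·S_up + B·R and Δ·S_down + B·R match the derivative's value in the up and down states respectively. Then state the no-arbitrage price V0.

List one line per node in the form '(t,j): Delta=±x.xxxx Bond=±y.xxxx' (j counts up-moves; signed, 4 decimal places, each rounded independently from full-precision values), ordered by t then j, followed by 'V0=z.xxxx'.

(0,0): Delta=0.2140 Bond=-24.9508
(1,0): Delta=0.0467 Bond=-5.0158
(1,1): Delta=0.4680 Bond=-67.4042
(2,0): Delta=0.0000 Bond=0.0000
(2,1): Delta=0.1175 Bond=-15.6584
(2,2): Delta=1.0000 Bond=-177.6832
V0=3.7307

No-arbitrage ⇒ martingale measure with p* = (R−d)/(u−d) = 0.3235.
At expiry t=3: V(3,0)=0.0000, V(3,1)=0.0000, V(3,2)=5.9746, V(3,3)=76.0276
(2,0): S=108.5400. Δ = (V_up−V_dn)/(S_up−S_dn) = (0.0000−0.0000)/(134.5896−97.6860) = 0.0000. V = [p*·0.0000 + (1−p*)·0.0000]/1.01 = 0.0000. B = V − Δ·S = 0.0000.
(2,1): S=149.5440. Δ = (V_up−V_dn)/(S_up−S_dn) = (5.9746−0.0000)/(185.4346−134.5896) = 0.1175. V = [p*·5.9746 + (1−p*)·0.0000]/1.01 = 1.9138. B = V − Δ·S = -15.6584.
(2,2): S=206.0384. Δ = (V_up−V_dn)/(S_up−S_dn) = (76.0276−5.9746)/(255.4876−185.4346) = 1.0000. V = [p*·76.0276 + (1−p*)·5.9746]/1.01 = 28.3552. B = V − Δ·S = -177.6832.
(1,0): S=120.6000. Δ = (V_up−V_dn)/(S_up−S_dn) = (1.9138−0.0000)/(149.5440−108.5400) = 0.0467. V = [p*·1.9138 + (1−p*)·0.0000]/1.01 = 0.6130. B = V − Δ·S = -5.0158.
(1,1): S=166.1600. Δ = (V_up−V_dn)/(S_up−S_dn) = (28.3552−1.9138)/(206.0384−149.5440) = 0.4680. V = [p*·28.3552 + (1−p*)·1.9138]/1.01 = 10.3647. B = V − Δ·S = -67.4042.
(0,0): S=134.0000. Δ = (V_up−V_dn)/(S_up−S_dn) = (10.3647−0.6130)/(166.1600−120.6000) = 0.2140. V = [p*·10.3647 + (1−p*)·0.6130]/1.01 = 3.7307. B = V − Δ·S = -24.9508.
Self-financing check: at every node Δ·S+B equals the discounted successor values.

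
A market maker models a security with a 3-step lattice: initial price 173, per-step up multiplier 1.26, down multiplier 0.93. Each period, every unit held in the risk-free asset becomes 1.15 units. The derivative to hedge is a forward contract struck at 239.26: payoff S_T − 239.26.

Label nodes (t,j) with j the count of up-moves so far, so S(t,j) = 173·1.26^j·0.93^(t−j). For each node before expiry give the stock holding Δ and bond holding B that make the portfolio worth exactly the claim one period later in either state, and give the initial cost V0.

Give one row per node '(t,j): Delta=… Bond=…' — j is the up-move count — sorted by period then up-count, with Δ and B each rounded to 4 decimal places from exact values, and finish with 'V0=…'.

Under the risk-neutral measure, an up-move has probability p* = (R−d)/(u−d) = 0.6667 and values discount at R = 1.15.
Terminal values V(3,·): V(3,0)=-100.1062, V(3,1)=-50.7291, V(3,2)=16.1690, V(3,3)=106.8050
  t=2,j=0: stock 149.6277 → up 188.5309 (V=-50.7291), down 139.1538 (V=-100.1062). Price -58.4245; hedge Δ=1.0000, bond B=-208.0522.
  t=2,j=1: stock 202.7214 → up 255.4290 (V=16.1690), down 188.5309 (V=-50.7291). Price -5.3308; hedge Δ=1.0000, bond B=-208.0522.
  t=2,j=2: stock 274.6548 → up 346.0650 (V=106.8050), down 255.4290 (V=16.1690). Price 66.6026; hedge Δ=1.0000, bond B=-208.0522.
  t=1,j=0: stock 160.8900 → up 202.7214 (V=-5.3308), down 149.6277 (V=-58.4245). Price -20.0249; hedge Δ=1.0000, bond B=-180.9149.
  t=1,j=1: stock 217.9800 → up 274.6548 (V=66.6026), down 202.7214 (V=-5.3308). Price 37.0651; hedge Δ=1.0000, bond B=-180.9149.
  t=0,j=0: stock 173.0000 → up 217.9800 (V=37.0651), down 160.8900 (V=-20.0249). Price 15.6827; hedge Δ=1.0000, bond B=-157.3173.
The time-0 hedge costs 15.6827, which is the no-arbitrage price.

(0,0): Delta=1.0000 Bond=-157.3173
(1,0): Delta=1.0000 Bond=-180.9149
(1,1): Delta=1.0000 Bond=-180.9149
(2,0): Delta=1.0000 Bond=-208.0522
(2,1): Delta=1.0000 Bond=-208.0522
(2,2): Delta=1.0000 Bond=-208.0522
V0=15.6827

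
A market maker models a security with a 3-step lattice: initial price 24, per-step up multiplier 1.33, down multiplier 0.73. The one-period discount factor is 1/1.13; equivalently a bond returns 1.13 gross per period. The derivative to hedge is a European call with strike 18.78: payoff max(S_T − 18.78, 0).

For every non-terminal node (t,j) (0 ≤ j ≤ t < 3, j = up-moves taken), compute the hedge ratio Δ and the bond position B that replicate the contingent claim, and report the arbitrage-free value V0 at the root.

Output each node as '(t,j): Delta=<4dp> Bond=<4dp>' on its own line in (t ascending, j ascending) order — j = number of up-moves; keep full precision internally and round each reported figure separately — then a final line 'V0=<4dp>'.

(0,0): Delta=0.9109 Bond=-10.3609
(1,0): Delta=0.6853 Bond=-7.7567
(1,1): Delta=0.9727 Bond=-13.6834
(2,0): Delta=0.0000 Bond=0.0000
(2,1): Delta=0.8734 Bond=-13.1477
(2,2): Delta=1.0000 Bond=-16.6195
V0=11.4995

Risk-neutral probability p* = (R−d)/(u−d) = (1.13−0.73)/(1.33−0.73) = 0.6667.
Payoff layer (t=3): V(3,0)=0.0000, V(3,1)=0.0000, V(3,2)=12.2111, V(3,3)=37.6833
  t=2,j=0: stock 12.7896 → up 17.0102 (V=0.0000), down 9.3364 (V=0.0000). Price 0.0000; hedge Δ=0.0000, bond B=0.0000.
  t=2,j=1: stock 23.3016 → up 30.9911 (V=12.2111), down 17.0102 (V=0.0000). Price 7.2042; hedge Δ=0.8734, bond B=-13.1477.
  t=2,j=2: stock 42.4536 → up 56.4633 (V=37.6833), down 30.9911 (V=12.2111). Price 25.8341; hedge Δ=1.0000, bond B=-16.6195.
  t=1,j=0: stock 17.5200 → up 23.3016 (V=7.2042), down 12.7896 (V=0.0000). Price 4.2503; hedge Δ=0.6853, bond B=-7.7567.
  t=1,j=1: stock 31.9200 → up 42.4536 (V=25.8341), down 23.3016 (V=7.2042). Price 17.3665; hedge Δ=0.9727, bond B=-13.6834.
  t=0,j=0: stock 24.0000 → up 31.9200 (V=17.3665), down 17.5200 (V=4.2503). Price 11.4995; hedge Δ=0.9109, bond B=-10.3609.
Self-financing check: at every node Δ·S+B equals the discounted successor values.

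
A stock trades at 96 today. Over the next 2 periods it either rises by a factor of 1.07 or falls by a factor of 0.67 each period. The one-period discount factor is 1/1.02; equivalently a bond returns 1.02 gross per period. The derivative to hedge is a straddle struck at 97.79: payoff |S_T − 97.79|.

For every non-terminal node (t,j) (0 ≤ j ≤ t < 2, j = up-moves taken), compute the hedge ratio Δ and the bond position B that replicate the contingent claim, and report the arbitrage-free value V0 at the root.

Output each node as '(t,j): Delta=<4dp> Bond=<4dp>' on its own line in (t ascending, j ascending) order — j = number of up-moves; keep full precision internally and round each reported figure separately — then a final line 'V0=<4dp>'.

(0,0): Delta=-0.4585 Bond=59.8444
(1,0): Delta=-1.0000 Bond=95.8725
(1,1): Delta=-0.4100 Bond=56.0654
V0=15.8314

Under the risk-neutral measure, an up-move has probability p* = (R−d)/(u−d) = 0.8750 and values discount at R = 1.02.
Terminal payoffs: V(2,0)=54.6956, V(2,1)=28.9676, V(2,2)=12.1204
Node (1,0) S=64.3200: V=(p*·28.9676+(1−p*)·54.6956)/1.02=31.5525; Δ=(28.9676−54.6956)/(68.8224−43.0944)=-1.0000; B=V−Δ·S=95.8725
Node (1,1) S=102.7200: V=(p*·12.1204+(1−p*)·28.9676)/1.02=13.9474; Δ=(12.1204−28.9676)/(109.9104−68.8224)=-0.4100; B=V−Δ·S=56.0654
Node (0,0) S=96.0000: V=(p*·13.9474+(1−p*)·31.5525)/1.02=15.8314; Δ=(13.9474−31.5525)/(102.7200−64.3200)=-0.4585; B=V−Δ·S=59.8444
Check: Δ(0,0)·S0 + B(0,0) = 15.8314 = V0.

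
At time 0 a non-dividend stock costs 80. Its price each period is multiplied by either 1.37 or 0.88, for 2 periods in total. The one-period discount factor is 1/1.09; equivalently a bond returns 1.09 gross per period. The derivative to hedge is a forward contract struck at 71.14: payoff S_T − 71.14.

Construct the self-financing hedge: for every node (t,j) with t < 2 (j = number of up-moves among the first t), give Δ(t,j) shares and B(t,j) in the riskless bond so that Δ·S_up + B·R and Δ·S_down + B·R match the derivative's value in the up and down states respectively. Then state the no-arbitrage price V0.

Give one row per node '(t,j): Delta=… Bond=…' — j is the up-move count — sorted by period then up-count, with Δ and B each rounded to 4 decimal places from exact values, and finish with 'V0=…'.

(0,0): Delta=1.0000 Bond=-59.8771
(1,0): Delta=1.0000 Bond=-65.2661
(1,1): Delta=1.0000 Bond=-65.2661
V0=20.1229

Under the risk-neutral measure, an up-move has probability p* = (R−d)/(u−d) = 0.4286 and values discount at R = 1.09.
At expiry t=2: V(2,0)=-9.1880, V(2,1)=25.3080, V(2,2)=79.0120
(1,0): S=70.4000. Δ = (V_up−V_dn)/(S_up−S_dn) = (25.3080−-9.1880)/(96.4480−61.9520) = 1.0000. V = [p*·25.3080 + (1−p*)·-9.1880]/1.09 = 5.1339. B = V − Δ·S = -65.2661.
(1,1): S=109.6000. Δ = (V_up−V_dn)/(S_up−S_dn) = (79.0120−25.3080)/(150.1520−96.4480) = 1.0000. V = [p*·79.0120 + (1−p*)·25.3080]/1.09 = 44.3339. B = V − Δ·S = -65.2661.
(0,0): S=80.0000. Δ = (V_up−V_dn)/(S_up−S_dn) = (44.3339−5.1339)/(109.6000−70.4000) = 1.0000. V = [p*·44.3339 + (1−p*)·5.1339]/1.09 = 20.1229. B = V − Δ·S = -59.8771.
The time-0 hedge costs 20.1229, which is the no-arbitrage price.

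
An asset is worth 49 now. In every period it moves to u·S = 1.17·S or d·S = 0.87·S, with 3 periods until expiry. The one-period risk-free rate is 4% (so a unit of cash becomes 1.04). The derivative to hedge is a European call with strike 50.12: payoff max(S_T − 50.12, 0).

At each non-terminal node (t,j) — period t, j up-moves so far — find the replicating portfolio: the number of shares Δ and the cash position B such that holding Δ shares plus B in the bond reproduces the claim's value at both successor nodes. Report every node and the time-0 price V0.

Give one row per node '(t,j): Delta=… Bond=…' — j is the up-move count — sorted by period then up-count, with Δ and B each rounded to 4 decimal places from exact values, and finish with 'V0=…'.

The replicating-portfolio and risk-neutral prices coincide; use p* = (1.04−0.87)/(1.17−0.87) = 0.5667 for the latter.
Terminal values V(3,·): V(3,0)=0.0000, V(3,1)=0.0000, V(3,2)=8.2362, V(3,3)=28.3590
(2,0): S=37.0881. Δ = (V_up−V_dn)/(S_up−S_dn) = (0.0000−0.0000)/(43.3931−32.2666) = 0.0000. V = [p*·0.0000 + (1−p*)·0.0000]/1.04 = 0.0000. B = V − Δ·S = 0.0000.
(2,1): S=49.8771. Δ = (V_up−V_dn)/(S_up−S_dn) = (8.2362−0.0000)/(58.3562−43.3931) = 0.5504. V = [p*·8.2362 + (1−p*)·0.0000]/1.04 = 4.4877. B = V − Δ·S = -22.9663.
(2,2): S=67.0761. Δ = (V_up−V_dn)/(S_up−S_dn) = (28.3590−8.2362)/(78.4790−58.3562) = 1.0000. V = [p*·28.3590 + (1−p*)·8.2362]/1.04 = 18.8838. B = V − Δ·S = -48.1923.
(1,0): S=42.6300. Δ = (V_up−V_dn)/(S_up−S_dn) = (4.4877−0.0000)/(49.8771−37.0881) = 0.3509. V = [p*·4.4877 + (1−p*)·0.0000]/1.04 = 2.4452. B = V − Δ·S = -12.5137.
(1,1): S=57.3300. Δ = (V_up−V_dn)/(S_up−S_dn) = (18.8838−4.4877)/(67.0761−49.8771) = 0.8370. V = [p*·18.8838 + (1−p*)·4.4877]/1.04 = 12.1591. B = V − Δ·S = -35.8279.
(0,0): S=49.0000. Δ = (V_up−V_dn)/(S_up−S_dn) = (12.1591−2.4452)/(57.3300−42.6300) = 0.6608. V = [p*·12.1591 + (1−p*)·2.4452]/1.04 = 7.6440. B = V − Δ·S = -24.7357.
Check: Δ(0,0)·S0 + B(0,0) = 7.6440 = V0.

(0,0): Delta=0.6608 Bond=-24.7357
(1,0): Delta=0.3509 Bond=-12.5137
(1,1): Delta=0.8370 Bond=-35.8279
(2,0): Delta=0.0000 Bond=0.0000
(2,1): Delta=0.5504 Bond=-22.9663
(2,2): Delta=1.0000 Bond=-48.1923
V0=7.6440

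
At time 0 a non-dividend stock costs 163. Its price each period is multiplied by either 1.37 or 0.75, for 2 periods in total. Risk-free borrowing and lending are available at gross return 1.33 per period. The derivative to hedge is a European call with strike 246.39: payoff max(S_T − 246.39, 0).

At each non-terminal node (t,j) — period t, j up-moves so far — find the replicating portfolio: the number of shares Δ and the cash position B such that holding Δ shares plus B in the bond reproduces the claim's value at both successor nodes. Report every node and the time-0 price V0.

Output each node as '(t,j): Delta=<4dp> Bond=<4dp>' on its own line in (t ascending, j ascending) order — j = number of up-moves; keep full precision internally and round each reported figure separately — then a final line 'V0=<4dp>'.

No-arbitrage ⇒ martingale measure with p* = (R−d)/(u−d) = 0.9355.
Payoff layer (t=2): V(2,0)=0.0000, V(2,1)=0.0000, V(2,2)=59.5447
(1,0): S=122.2500. Δ = (V_up−V_dn)/(S_up−S_dn) = (0.0000−0.0000)/(167.4825−91.6875) = 0.0000. V = [p*·0.0000 + (1−p*)·0.0000]/1.33 = 0.0000. B = V − Δ·S = 0.0000.
(1,1): S=223.3100. Δ = (V_up−V_dn)/(S_up−S_dn) = (59.5447−0.0000)/(305.9347−167.4825) = 0.4301. V = [p*·59.5447 + (1−p*)·0.0000]/1.33 = 41.8820. B = V − Δ·S = -54.1578.
(0,0): S=163.0000. Δ = (V_up−V_dn)/(S_up−S_dn) = (41.8820−0.0000)/(223.3100−122.2500) = 0.4144. V = [p*·41.8820 + (1−p*)·0.0000]/1.33 = 29.4586. B = V − Δ·S = -38.0930.
Check: Δ(0,0)·S0 + B(0,0) = 29.4586 = V0.

(0,0): Delta=0.4144 Bond=-38.0930
(1,0): Delta=0.0000 Bond=0.0000
(1,1): Delta=0.4301 Bond=-54.1578
V0=29.4586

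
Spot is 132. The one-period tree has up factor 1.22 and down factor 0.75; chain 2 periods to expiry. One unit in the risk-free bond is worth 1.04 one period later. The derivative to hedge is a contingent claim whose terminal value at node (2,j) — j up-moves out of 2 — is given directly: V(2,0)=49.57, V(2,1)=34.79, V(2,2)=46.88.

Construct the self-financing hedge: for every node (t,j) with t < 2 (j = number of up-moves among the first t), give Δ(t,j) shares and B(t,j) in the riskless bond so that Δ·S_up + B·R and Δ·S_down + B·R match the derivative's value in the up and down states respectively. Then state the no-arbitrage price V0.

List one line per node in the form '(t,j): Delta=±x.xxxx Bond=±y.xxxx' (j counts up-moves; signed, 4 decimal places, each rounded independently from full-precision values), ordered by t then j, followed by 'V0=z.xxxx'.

(0,0): Delta=0.0279 Bond=34.7440
(1,0): Delta=-0.3176 Bond=70.3414
(1,1): Delta=0.1597 Bond=14.9014
V0=38.4252

No-arbitrage ⇒ martingale measure with p* = (R−d)/(u−d) = 0.6170.
Terminal payoffs: V(2,0)=49.5700, V(2,1)=34.7900, V(2,2)=46.8800
Node (1,0) S=99.0000: V=(p*·34.7900+(1−p*)·49.5700)/1.04=38.8946; Δ=(34.7900−49.5700)/(120.7800−74.2500)=-0.3176; B=V−Δ·S=70.3414
Node (1,1) S=161.0400: V=(p*·46.8800+(1−p*)·34.7900)/1.04=40.6248; Δ=(46.8800−34.7900)/(196.4688−120.7800)=0.1597; B=V−Δ·S=14.9014
Node (0,0) S=132.0000: V=(p*·40.6248+(1−p*)·38.8946)/1.04=38.4252; Δ=(40.6248−38.8946)/(161.0400−99.0000)=0.0279; B=V−Δ·S=34.7440
Self-financing check: at every node Δ·S+B equals the discounted successor values.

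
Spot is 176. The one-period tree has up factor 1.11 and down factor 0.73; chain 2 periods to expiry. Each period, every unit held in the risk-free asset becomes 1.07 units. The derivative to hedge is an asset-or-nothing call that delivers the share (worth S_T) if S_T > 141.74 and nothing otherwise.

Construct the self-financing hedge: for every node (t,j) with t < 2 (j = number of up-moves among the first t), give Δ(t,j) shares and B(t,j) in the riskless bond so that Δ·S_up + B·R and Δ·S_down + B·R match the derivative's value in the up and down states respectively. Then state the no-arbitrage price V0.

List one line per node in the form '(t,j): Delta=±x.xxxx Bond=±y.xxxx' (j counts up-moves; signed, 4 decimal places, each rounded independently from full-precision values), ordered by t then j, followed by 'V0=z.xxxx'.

(0,0): Delta=1.1380 Bond=-25.1887
(1,0): Delta=2.9211 Bond=-256.0436
(1,1): Delta=1.0000 Bond=0.0000
V0=175.0923

Risk-neutral probability p* = (R−d)/(u−d) = (1.07−0.73)/(1.11−0.73) = 0.8947.
Payoff layer (t=2): V(2,0)=0.0000, V(2,1)=142.6128, V(2,2)=216.8496
  t=1,j=0: stock 128.4800 → up 142.6128 (V=142.6128), down 93.7904 (V=0.0000). Price 119.2532; hedge Δ=2.9211, bond B=-256.0436.
  t=1,j=1: stock 195.3600 → up 216.8496 (V=216.8496), down 142.6128 (V=142.6128). Price 195.3600; hedge Δ=1.0000, bond B=0.0000.
  t=0,j=0: stock 176.0000 → up 195.3600 (V=195.3600), down 128.4800 (V=119.2532). Price 175.0923; hedge Δ=1.1380, bond B=-25.1887.
Each (Δ,B) replicates both successor values, so the strategy is self-financing and V0 is arbitrage-free.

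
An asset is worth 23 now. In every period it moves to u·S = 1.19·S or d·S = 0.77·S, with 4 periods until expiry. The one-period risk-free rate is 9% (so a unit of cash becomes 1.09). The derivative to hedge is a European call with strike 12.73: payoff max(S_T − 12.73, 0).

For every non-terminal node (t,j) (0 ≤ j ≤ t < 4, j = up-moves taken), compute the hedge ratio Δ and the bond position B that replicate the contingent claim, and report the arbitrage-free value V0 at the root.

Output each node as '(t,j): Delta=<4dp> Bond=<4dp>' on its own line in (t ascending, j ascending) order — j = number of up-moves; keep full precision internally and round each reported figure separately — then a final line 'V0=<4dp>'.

Since d<R<u, set p* = (R−d)/(u−d) = 0.7619; price each node as the discounted p*-expectation of its children.
At expiry t=4: V(4,0)=0.0000, V(4,1)=0.0000, V(4,2)=6.5809, V(4,3)=17.1142, V(4,4)=33.3928
  t=3,j=0: stock 10.5003 → up 12.4953 (V=0.0000), down 8.0852 (V=0.0000). Price 0.0000; hedge Δ=0.0000, bond B=0.0000.
  t=3,j=1: stock 16.2277 → up 19.3109 (V=6.5809), down 12.4953 (V=0.0000). Price 4.6000; hedge Δ=0.9656, bond B=-11.0688.
  t=3,j=2: stock 25.0791 → up 29.8442 (V=17.1142), down 19.3109 (V=6.5809). Price 13.4002; hedge Δ=1.0000, bond B=-11.6789.
  t=3,j=3: stock 38.7587 → up 46.1228 (V=33.3928), down 29.8442 (V=17.1142). Price 27.0798; hedge Δ=1.0000, bond B=-11.6789.
  t=2,j=0: stock 13.6367 → up 16.2277 (V=4.6000), down 10.5003 (V=0.0000). Price 3.2154; hedge Δ=0.8032, bond B=-7.7371.
  t=2,j=1: stock 21.0749 → up 25.0791 (V=13.4002), down 16.2277 (V=4.6000). Price 10.3715; hedge Δ=0.9942, bond B=-10.5813.
  t=2,j=2: stock 32.5703 → up 38.7587 (V=27.0798), down 25.0791 (V=13.4002). Price 21.8557; hedge Δ=1.0000, bond B=-10.7146.
  t=1,j=0: stock 17.7100 → up 21.0749 (V=10.3715), down 13.6367 (V=3.2154). Price 7.9520; hedge Δ=0.9621, bond B=-9.0864.
  t=1,j=1: stock 27.3700 → up 32.5703 (V=21.8557), down 21.0749 (V=10.3715). Price 17.5426; hedge Δ=0.9990, bond B=-9.8008.
  t=0,j=0: stock 23.0000 → up 27.3700 (V=17.5426), down 17.7100 (V=7.9520). Price 13.9992; hedge Δ=0.9928, bond B=-8.8355.
The time-0 hedge costs 13.9992, which is the no-arbitrage price.

(0,0): Delta=0.9928 Bond=-8.8355
(1,0): Delta=0.9621 Bond=-9.0864
(1,1): Delta=0.9990 Bond=-9.8008
(2,0): Delta=0.8032 Bond=-7.7371
(2,1): Delta=0.9942 Bond=-10.5813
(2,2): Delta=1.0000 Bond=-10.7146
(3,0): Delta=0.0000 Bond=0.0000
(3,1): Delta=0.9656 Bond=-11.0688
(3,2): Delta=1.0000 Bond=-11.6789
(3,3): Delta=1.0000 Bond=-11.6789
V0=13.9992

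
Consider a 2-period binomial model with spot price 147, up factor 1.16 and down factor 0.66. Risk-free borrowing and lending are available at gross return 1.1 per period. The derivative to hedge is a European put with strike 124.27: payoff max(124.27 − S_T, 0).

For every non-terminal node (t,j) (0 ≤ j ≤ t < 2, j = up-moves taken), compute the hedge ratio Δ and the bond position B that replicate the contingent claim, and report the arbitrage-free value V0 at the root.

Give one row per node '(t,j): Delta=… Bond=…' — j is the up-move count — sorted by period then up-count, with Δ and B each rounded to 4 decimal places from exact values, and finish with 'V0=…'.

The replicating-portfolio and risk-neutral prices coincide; use p* = (1.1−0.66)/(1.16−0.66) = 0.8800 for the latter.
Terminal payoffs: V(2,0)=60.2368, V(2,1)=11.7268, V(2,2)=0.0000
Node (1,0) S=97.0200: V=(p*·11.7268+(1−p*)·60.2368)/1.1=15.9527; Δ=(11.7268−60.2368)/(112.5432−64.0332)=-1.0000; B=V−Δ·S=112.9727
Node (1,1) S=170.5200: V=(p*·0.0000+(1−p*)·11.7268)/1.1=1.2793; Δ=(0.0000−11.7268)/(197.8032−112.5432)=-0.1375; B=V−Δ·S=24.7329
Node (0,0) S=147.0000: V=(p*·1.2793+(1−p*)·15.9527)/1.1=2.7637; Δ=(1.2793−15.9527)/(170.5200−97.0200)=-0.1996; B=V−Δ·S=32.1106
Check: Δ(0,0)·S0 + B(0,0) = 2.7637 = V0.

(0,0): Delta=-0.1996 Bond=32.1106
(1,0): Delta=-1.0000 Bond=112.9727
(1,1): Delta=-0.1375 Bond=24.7329
V0=2.7637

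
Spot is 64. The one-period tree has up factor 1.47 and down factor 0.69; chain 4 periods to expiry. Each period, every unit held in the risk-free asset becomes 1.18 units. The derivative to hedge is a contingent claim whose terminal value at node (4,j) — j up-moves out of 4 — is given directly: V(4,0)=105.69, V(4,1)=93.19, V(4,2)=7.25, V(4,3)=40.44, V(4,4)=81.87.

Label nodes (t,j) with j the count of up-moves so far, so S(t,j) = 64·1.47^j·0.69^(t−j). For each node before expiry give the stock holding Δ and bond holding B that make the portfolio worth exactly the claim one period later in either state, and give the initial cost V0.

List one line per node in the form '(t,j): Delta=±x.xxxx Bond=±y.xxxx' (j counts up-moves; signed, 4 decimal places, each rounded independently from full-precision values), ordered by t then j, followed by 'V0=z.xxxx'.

Since d<R<u, set p* = (R−d)/(u−d) = 0.6282; price each node as the discounted p*-expectation of its children.
Terminal payoffs: V(4,0)=105.6900, V(4,1)=93.1900, V(4,2)=7.2500, V(4,3)=40.4400, V(4,4)=81.8700
  t=3,j=0: stock 21.0246 → up 30.9061 (V=93.1900), down 14.5070 (V=105.6900). Price 82.9131; hedge Δ=-0.7622, bond B=98.9387.
  t=3,j=1: stock 44.7915 → up 65.8435 (V=7.2500), down 30.9061 (V=93.1900). Price 33.2221; hedge Δ=-2.4598, bond B=143.4016.
  t=3,j=2: stock 95.4253 → up 140.2753 (V=40.4400), down 65.8435 (V=7.2500). Price 23.8137; hedge Δ=0.4459, bond B=-18.7376.
  t=3,j=3: stock 203.2975 → up 298.8473 (V=81.8700), down 140.2753 (V=40.4400). Price 56.3276; hedge Δ=0.2613, bond B=3.2122.
  t=2,j=0: stock 30.4704 → up 44.7915 (V=33.2221), down 21.0246 (V=82.9131). Price 43.8110; hedge Δ=-2.0908, bond B=107.5174.
  t=2,j=1: stock 64.9152 → up 95.4253 (V=23.8137), down 44.7915 (V=33.2221). Price 23.1455; hedge Δ=-0.1858, bond B=35.2075.
  t=2,j=2: stock 138.2976 → up 203.2975 (V=56.3276), down 95.4253 (V=23.8137). Price 37.4907; hedge Δ=0.3014, bond B=-4.1938.
  t=1,j=0: stock 44.1600 → up 64.9152 (V=23.1455), down 30.4704 (V=43.8110). Price 26.1261; hedge Δ=-0.6000, bond B=52.6203.
  t=1,j=1: stock 94.0800 → up 138.2976 (V=37.4907), down 64.9152 (V=23.1455). Price 27.2519; hedge Δ=0.1955, bond B=8.8605.
  t=0,j=0: stock 64.0000 → up 94.0800 (V=27.2519), down 44.1600 (V=26.1261). Price 22.7401; hedge Δ=0.0226, bond B=21.2968.
Check: Δ(0,0)·S0 + B(0,0) = 22.7401 = V0.

(0,0): Delta=0.0226 Bond=21.2968
(1,0): Delta=-0.6000 Bond=52.6203
(1,1): Delta=0.1955 Bond=8.8605
(2,0): Delta=-2.0908 Bond=107.5174
(2,1): Delta=-0.1858 Bond=35.2075
(2,2): Delta=0.3014 Bond=-4.1938
(3,0): Delta=-0.7622 Bond=98.9387
(3,1): Delta=-2.4598 Bond=143.4016
(3,2): Delta=0.4459 Bond=-18.7376
(3,3): Delta=0.2613 Bond=3.2122
V0=22.7401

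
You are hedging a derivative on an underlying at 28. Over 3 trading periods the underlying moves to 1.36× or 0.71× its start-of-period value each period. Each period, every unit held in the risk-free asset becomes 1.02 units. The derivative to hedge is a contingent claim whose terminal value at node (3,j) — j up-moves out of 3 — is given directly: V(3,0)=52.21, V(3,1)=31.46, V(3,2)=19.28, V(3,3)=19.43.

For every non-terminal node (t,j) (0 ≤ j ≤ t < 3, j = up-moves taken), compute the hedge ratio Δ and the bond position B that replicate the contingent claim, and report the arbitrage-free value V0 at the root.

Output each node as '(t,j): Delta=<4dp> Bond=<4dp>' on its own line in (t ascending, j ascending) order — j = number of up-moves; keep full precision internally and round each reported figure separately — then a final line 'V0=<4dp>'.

Risk-neutral probability p* = (R−d)/(u−d) = (1.02−0.71)/(1.36−0.71) = 0.4769.
At expiry t=3: V(3,0)=52.2100, V(3,1)=31.4600, V(3,2)=19.2800, V(3,3)=19.4300
  t=2,j=0: stock 14.1148 → up 19.1961 (V=31.4600), down 10.0215 (V=52.2100). Price 41.4842; hedge Δ=-2.2617, bond B=73.4072.
  t=2,j=1: stock 27.0368 → up 36.7700 (V=19.2800), down 19.1961 (V=31.4600). Price 25.1481; hedge Δ=-0.6931, bond B=43.8866.
  t=2,j=2: stock 51.7888 → up 70.4328 (V=19.4300), down 36.7700 (V=19.2800). Price 18.9721; hedge Δ=0.0045, bond B=18.7413.
  t=1,j=0: stock 19.8800 → up 27.0368 (V=25.1481), down 14.1148 (V=41.4842). Price 33.0325; hedge Δ=-1.2642, bond B=58.1649.
  t=1,j=1: stock 38.0800 → up 51.7888 (V=18.9721), down 27.0368 (V=25.1481). Price 21.7673; hedge Δ=-0.2495, bond B=31.2688.
  t=0,j=0: stock 28.0000 → up 38.0800 (V=21.7673), down 19.8800 (V=33.0325). Price 27.1175; hedge Δ=-0.6190, bond B=44.4486.
Self-financing check: at every node Δ·S+B equals the discounted successor values.

(0,0): Delta=-0.6190 Bond=44.4486
(1,0): Delta=-1.2642 Bond=58.1649
(1,1): Delta=-0.2495 Bond=31.2688
(2,0): Delta=-2.2617 Bond=73.4072
(2,1): Delta=-0.6931 Bond=43.8866
(2,2): Delta=0.0045 Bond=18.7413
V0=27.1175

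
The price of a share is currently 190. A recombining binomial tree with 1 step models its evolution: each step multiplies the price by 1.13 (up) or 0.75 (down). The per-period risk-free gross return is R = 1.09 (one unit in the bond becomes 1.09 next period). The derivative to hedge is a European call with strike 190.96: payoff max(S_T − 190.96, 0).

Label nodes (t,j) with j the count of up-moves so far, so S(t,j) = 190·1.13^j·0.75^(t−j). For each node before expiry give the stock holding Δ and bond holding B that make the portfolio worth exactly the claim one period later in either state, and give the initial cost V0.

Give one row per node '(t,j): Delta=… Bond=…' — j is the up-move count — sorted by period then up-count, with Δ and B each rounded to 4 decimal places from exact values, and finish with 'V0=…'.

(0,0): Delta=0.3288 Bond=-42.9865
V0=19.4872

Risk-neutral probability p* = (R−d)/(u−d) = (1.09−0.75)/(1.13−0.75) = 0.8947.
Terminal payoffs: V(1,0)=0.0000, V(1,1)=23.7400
(0,0): S=190.0000. Δ = (V_up−V_dn)/(S_up−S_dn) = (23.7400−0.0000)/(214.7000−142.5000) = 0.3288. V = [p*·23.7400 + (1−p*)·0.0000]/1.09 = 19.4872. B = V − Δ·S = -42.9865.
Each (Δ,B) replicates both successor values, so the strategy is self-financing and V0 is arbitrage-free.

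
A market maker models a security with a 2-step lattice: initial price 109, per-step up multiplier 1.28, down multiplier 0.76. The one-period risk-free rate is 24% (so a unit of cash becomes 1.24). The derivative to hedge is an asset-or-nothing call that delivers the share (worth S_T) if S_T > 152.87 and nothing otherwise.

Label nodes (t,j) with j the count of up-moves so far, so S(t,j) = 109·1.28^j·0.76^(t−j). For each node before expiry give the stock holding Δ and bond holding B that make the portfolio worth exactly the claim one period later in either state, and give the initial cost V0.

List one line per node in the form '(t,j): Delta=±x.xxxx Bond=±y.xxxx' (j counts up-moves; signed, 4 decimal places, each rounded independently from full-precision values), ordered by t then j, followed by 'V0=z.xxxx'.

Since d<R<u, set p* = (R−d)/(u−d) = 0.9231; price each node as the discounted p*-expectation of its children.
Payoff layer (t=2): V(2,0)=0.0000, V(2,1)=0.0000, V(2,2)=178.5856
Node (1,0) S=82.8400: V=(p*·0.0000+(1−p*)·0.0000)/1.24=0.0000; Δ=(0.0000−0.0000)/(106.0352−62.9584)=0.0000; B=V−Δ·S=0.0000
Node (1,1) S=139.5200: V=(p*·178.5856+(1−p*)·0.0000)/1.24=132.9421; Δ=(178.5856−0.0000)/(178.5856−106.0352)=2.4615; B=V−Δ·S=-210.4917
Node (0,0) S=109.0000: V=(p*·132.9421+(1−p*)·0.0000)/1.24=98.9644; Δ=(132.9421−0.0000)/(139.5200−82.8400)=2.3455; B=V−Δ·S=-156.6936
Check: Δ(0,0)·S0 + B(0,0) = 98.9644 = V0.

(0,0): Delta=2.3455 Bond=-156.6936
(1,0): Delta=0.0000 Bond=0.0000
(1,1): Delta=2.4615 Bond=-210.4917
V0=98.9644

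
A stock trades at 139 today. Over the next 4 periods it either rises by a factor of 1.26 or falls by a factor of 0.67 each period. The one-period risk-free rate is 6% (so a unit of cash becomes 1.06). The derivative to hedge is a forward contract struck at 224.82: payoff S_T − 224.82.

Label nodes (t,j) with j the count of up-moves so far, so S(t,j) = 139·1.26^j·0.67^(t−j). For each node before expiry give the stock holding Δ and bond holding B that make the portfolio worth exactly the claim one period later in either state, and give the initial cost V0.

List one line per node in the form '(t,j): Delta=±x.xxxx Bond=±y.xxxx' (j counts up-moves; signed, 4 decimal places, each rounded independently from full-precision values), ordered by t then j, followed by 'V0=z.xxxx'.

No-arbitrage ⇒ martingale measure with p* = (R−d)/(u−d) = 0.6610.
Terminal payoffs: V(4,0)=-196.8099, V(4,1)=-172.1444, V(4,2)=-125.7584, V(4,3)=-38.5250, V(4,4)=125.5259
  t=3,j=0: stock 41.8061 → up 52.6756 (V=-172.1444), down 28.0101 (V=-196.8099). Price -170.2883; hedge Δ=1.0000, bond B=-212.0943.
  t=3,j=1: stock 78.6203 → up 99.0616 (V=-125.7584), down 52.6756 (V=-172.1444). Price -133.4740; hedge Δ=1.0000, bond B=-212.0943.
  t=3,j=2: stock 147.8532 → up 186.2950 (V=-38.5250), down 99.0616 (V=-125.7584). Price -64.2412; hedge Δ=1.0000, bond B=-212.0943.
  t=3,j=3: stock 278.0523 → up 350.3459 (V=125.5259), down 186.2950 (V=-38.5250). Price 65.9579; hedge Δ=1.0000, bond B=-212.0943.
  t=2,j=0: stock 62.3971 → up 78.6203 (V=-133.4740), down 41.8061 (V=-170.2883). Price -137.6919; hedge Δ=1.0000, bond B=-200.0890.
  t=2,j=1: stock 117.3438 → up 147.8532 (V=-64.2412), down 78.6203 (V=-133.4740). Price -82.7452; hedge Δ=1.0000, bond B=-200.0890.
  t=2,j=2: stock 220.6764 → up 278.0523 (V=65.9579), down 147.8532 (V=-64.2412). Price 20.5874; hedge Δ=1.0000, bond B=-200.0890.
  t=1,j=0: stock 93.1300 → up 117.3438 (V=-82.7452), down 62.3971 (V=-137.6919). Price -95.6332; hedge Δ=1.0000, bond B=-188.7632.
  t=1,j=1: stock 175.1400 → up 220.6764 (V=20.5874), down 117.3438 (V=-82.7452). Price -13.6232; hedge Δ=1.0000, bond B=-188.7632.
  t=0,j=0: stock 139.0000 → up 175.1400 (V=-13.6232), down 93.1300 (V=-95.6332). Price -39.0785; hedge Δ=1.0000, bond B=-178.0785.
Self-financing check: at every node Δ·S+B equals the discounted successor values.

(0,0): Delta=1.0000 Bond=-178.0785
(1,0): Delta=1.0000 Bond=-188.7632
(1,1): Delta=1.0000 Bond=-188.7632
(2,0): Delta=1.0000 Bond=-200.0890
(2,1): Delta=1.0000 Bond=-200.0890
(2,2): Delta=1.0000 Bond=-200.0890
(3,0): Delta=1.0000 Bond=-212.0943
(3,1): Delta=1.0000 Bond=-212.0943
(3,2): Delta=1.0000 Bond=-212.0943
(3,3): Delta=1.0000 Bond=-212.0943
V0=-39.0785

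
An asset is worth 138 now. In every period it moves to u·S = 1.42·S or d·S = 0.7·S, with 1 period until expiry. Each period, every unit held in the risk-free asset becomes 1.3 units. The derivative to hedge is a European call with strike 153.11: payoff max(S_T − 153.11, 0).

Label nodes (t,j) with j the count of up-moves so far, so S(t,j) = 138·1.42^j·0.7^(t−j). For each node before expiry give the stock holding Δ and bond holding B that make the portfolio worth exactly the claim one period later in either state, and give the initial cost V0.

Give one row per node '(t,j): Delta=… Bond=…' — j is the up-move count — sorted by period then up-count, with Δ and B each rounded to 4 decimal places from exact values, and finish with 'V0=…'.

Since d<R<u, set p* = (R−d)/(u−d) = 0.8333; price each node as the discounted p*-expectation of its children.
Payoff layer (t=1): V(1,0)=0.0000, V(1,1)=42.8500
Node (0,0) S=138.0000: V=(p*·42.8500+(1−p*)·0.0000)/1.3=27.4679; Δ=(42.8500−0.0000)/(195.9600−96.6000)=0.4313; B=V−Δ·S=-32.0459
The time-0 hedge costs 27.4679, which is the no-arbitrage price.

(0,0): Delta=0.4313 Bond=-32.0459
V0=27.4679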